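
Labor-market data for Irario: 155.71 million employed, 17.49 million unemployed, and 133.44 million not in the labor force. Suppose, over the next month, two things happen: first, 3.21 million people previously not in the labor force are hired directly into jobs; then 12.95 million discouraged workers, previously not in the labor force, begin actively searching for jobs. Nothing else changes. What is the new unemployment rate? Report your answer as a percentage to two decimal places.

Initially, labor force = 155.71 + 17.49 = 173.20 million, so u = 17.49/173.20 = 10.10%.
After the first change, employed and labor force both rise by 3.21; unemployed unchanged → E = 158.92, U = 17.49, labor force = 176.41 million.
After the second change, unemployed and labor force both rise by 12.95 → E = 158.92, U = 30.44, labor force = 189.36 million.
New unemployment rate = 30.44 / 189.36 = 16.08%.

New unemployment rate ≈ 16.08%.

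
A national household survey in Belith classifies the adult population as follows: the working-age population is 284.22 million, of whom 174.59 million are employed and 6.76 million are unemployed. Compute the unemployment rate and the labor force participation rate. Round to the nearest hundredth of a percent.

Unemployment rate ≈ 3.73%; labor force participation rate ≈ 63.81%.

Labor force = employed + unemployed = 174.59 + 6.76 = 181.35 million.
Unemployment rate = 6.76 / 181.35 = 3.73%.
Labor force participation rate = 181.35 / 284.22 = 63.81%.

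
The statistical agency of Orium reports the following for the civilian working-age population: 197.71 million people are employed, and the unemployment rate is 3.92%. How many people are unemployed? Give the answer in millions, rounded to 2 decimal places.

About 8.07 million are unemployed.

Let U be the number unemployed. The labor force is E + U, and U/(E+U) = 0.0392.
So U = 0.0392 × 197.71 / (1 − 0.0392) = 7.7502 / 0.9608 ≈ 8.07 million.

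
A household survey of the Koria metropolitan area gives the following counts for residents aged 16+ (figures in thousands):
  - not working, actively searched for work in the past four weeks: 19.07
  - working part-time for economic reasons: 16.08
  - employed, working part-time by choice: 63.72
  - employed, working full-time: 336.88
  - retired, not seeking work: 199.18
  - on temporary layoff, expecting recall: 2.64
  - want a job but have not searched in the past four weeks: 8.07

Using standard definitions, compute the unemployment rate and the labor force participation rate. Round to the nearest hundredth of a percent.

Unemployment rate ≈ 4.95%; labor force participation rate ≈ 67.90%.

Employed = 16.08 + 63.72 + 336.88 = 416.68 thousand (anyone who worked, including part-time for economic reasons, counts as employed).
Unemployed = 19.07 + 2.64 = 21.71 thousand (jobless and actively searching, or on temporary layoff).
Labor force = 416.68 + 21.71 = 438.39 thousand.
Not in labor force = 199.18 + 8.07 = 207.25 thousand (those not working and not actively searching are outside the labor force — including those who want a job but have given up searching).
Civilian working-age population = 438.39 + 207.25 = 645.64 thousand.
Unemployment rate = 21.71 / 438.39 = 4.95%.
Labor force participation rate = 438.39 / 645.64 = 67.90%.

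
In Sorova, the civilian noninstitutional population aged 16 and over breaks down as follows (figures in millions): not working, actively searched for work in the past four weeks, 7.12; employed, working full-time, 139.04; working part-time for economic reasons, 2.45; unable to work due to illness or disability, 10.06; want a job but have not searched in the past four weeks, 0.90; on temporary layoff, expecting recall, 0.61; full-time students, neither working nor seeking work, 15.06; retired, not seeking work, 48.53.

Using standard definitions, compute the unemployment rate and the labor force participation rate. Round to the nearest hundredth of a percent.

Employed = 139.04 + 2.45 = 141.49 million (anyone who worked, including part-time for economic reasons, counts as employed).
Unemployed = 7.12 + 0.61 = 7.73 million (jobless and actively searching, or on temporary layoff).
Labor force = 141.49 + 7.73 = 149.22 million.
Not in labor force = 10.06 + 0.90 + 15.06 + 48.53 = 74.55 million (those not working and not actively searching are outside the labor force — including those who want a job but have given up searching).
Civilian working-age population = 149.22 + 74.55 = 223.77 million.
Unemployment rate = 7.73 / 149.22 = 5.18%.
Labor force participation rate = 149.22 / 223.77 = 66.68%.

Unemployment rate ≈ 5.18%; labor force participation rate ≈ 66.68%.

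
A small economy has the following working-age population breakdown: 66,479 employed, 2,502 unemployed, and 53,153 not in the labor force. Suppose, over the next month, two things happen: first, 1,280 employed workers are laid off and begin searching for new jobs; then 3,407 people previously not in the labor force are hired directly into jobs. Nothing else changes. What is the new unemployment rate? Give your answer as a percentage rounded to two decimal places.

Initially, labor force = 66,479 + 2,502 = 68,981, so u = 2,502/68,981 = 3.63%.
After the first change, employed falls and unemployed rises by 1,280; labor force unchanged → E = 65,199, U = 3,782, labor force = 68,981.
After the second change, employed and labor force both rise by 3,407; unemployed unchanged → E = 68,606, U = 3,782, labor force = 72,388.
New unemployment rate = 3,782 / 72,388 = 5.22%.

New unemployment rate ≈ 5.22%.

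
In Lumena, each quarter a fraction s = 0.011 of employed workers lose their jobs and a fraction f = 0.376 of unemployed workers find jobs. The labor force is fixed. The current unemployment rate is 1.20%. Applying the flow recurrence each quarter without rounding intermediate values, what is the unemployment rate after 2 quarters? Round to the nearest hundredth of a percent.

With a fixed labor force, u_{t+1} = u_t + s·(1−u_t) − f·u_t = u_t·(1−s−f) + s.
Here 1−s−f = 0.613 and s = 0.011.
u_1 = 0.012000 × 0.613 + 0.011 = 0.018356.
u_2 = 0.018356 × 0.613 + 0.011 = 0.022252.

Unemployment rate after two quarters ≈ 2.23%.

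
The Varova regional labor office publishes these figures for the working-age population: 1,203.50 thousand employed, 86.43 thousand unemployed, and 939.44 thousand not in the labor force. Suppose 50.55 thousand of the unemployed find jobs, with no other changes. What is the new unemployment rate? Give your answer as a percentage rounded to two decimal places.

New unemployment rate ≈ 2.78%.

Initially, labor force = 1,203.50 + 86.43 = 1,289.93 thousand, so u = 86.43/1,289.93 = 6.70%.
After the change, unemployed falls and employed rises by 50.55; labor force unchanged → E = 1,254.05, U = 35.88, labor force = 1,289.93 thousand.
New unemployment rate = 35.88 / 1,289.93 = 2.78%.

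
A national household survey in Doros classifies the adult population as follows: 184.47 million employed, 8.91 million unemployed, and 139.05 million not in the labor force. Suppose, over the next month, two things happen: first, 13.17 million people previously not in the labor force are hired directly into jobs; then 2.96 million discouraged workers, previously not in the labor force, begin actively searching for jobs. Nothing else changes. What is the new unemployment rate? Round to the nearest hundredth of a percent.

Initially, labor force = 184.47 + 8.91 = 193.38 million, so u = 8.91/193.38 = 4.61%.
After the first change, employed and labor force both rise by 13.17; unemployed unchanged → E = 197.64, U = 8.91, labor force = 206.55 million.
After the second change, unemployed and labor force both rise by 2.96 → E = 197.64, U = 11.87, labor force = 209.51 million.
New unemployment rate = 11.87 / 209.51 = 5.67%.

New unemployment rate ≈ 5.67%.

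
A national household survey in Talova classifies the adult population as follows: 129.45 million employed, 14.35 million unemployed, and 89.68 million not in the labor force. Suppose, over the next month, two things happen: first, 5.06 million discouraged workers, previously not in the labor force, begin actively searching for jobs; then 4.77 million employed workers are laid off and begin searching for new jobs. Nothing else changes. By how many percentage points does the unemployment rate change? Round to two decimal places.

The unemployment rate changes by +6.26 percentage points.

Initially, labor force = 129.45 + 14.35 = 143.80 million, so u = 14.35/143.80 = 9.98%.
After the first change, unemployed and labor force both rise by 5.06 → E = 129.45, U = 19.41, labor force = 148.86 million.
After the second change, employed falls and unemployed rises by 4.77; labor force unchanged → E = 124.68, U = 24.18, labor force = 148.86 million.
New unemployment rate = 24.18 / 148.86 = 16.24%.
Change = 16.24% − 9.98% = +6.26 percentage points.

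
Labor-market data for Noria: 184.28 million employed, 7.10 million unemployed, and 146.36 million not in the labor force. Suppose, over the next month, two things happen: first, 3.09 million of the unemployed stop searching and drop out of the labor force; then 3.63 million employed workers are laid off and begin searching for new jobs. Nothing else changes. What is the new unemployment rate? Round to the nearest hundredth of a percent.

Initially, labor force = 184.28 + 7.10 = 191.38 million, so u = 7.10/191.38 = 3.71%.
After the first change, unemployed and labor force both fall by 3.09 → E = 184.28, U = 4.01, labor force = 188.29 million.
After the second change, employed falls and unemployed rises by 3.63; labor force unchanged → E = 180.65, U = 7.64, labor force = 188.29 million.
New unemployment rate = 7.64 / 188.29 = 4.06%.

New unemployment rate ≈ 4.06%.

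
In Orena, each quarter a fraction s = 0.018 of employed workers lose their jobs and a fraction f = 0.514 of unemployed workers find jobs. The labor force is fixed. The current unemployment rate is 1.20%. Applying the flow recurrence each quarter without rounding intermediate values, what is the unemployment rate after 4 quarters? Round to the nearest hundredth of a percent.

With a fixed labor force, u_{t+1} = u_t + s·(1−u_t) − f·u_t = u_t·(1−s−f) + s.
Here 1−s−f = 0.468 and s = 0.018.
u_1 = 0.012000 × 0.468 + 0.018 = 0.023616.
u_2 = 0.023616 × 0.468 + 0.018 = 0.029052.
u_3 = 0.029052 × 0.468 + 0.018 = 0.031596.
u_4 = 0.031596 × 0.468 + 0.018 = 0.032787.

Unemployment rate after four quarters ≈ 3.28%.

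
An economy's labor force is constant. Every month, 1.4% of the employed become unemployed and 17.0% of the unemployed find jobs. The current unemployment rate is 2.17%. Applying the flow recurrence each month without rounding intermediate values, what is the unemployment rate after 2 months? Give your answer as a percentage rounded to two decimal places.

Unemployment rate after two months ≈ 3.99%.

With a fixed labor force, u_{t+1} = u_t + s·(1−u_t) − f·u_t = u_t·(1−s−f) + s.
Here 1−s−f = 0.816 and s = 0.014.
u_1 = 0.021700 × 0.816 + 0.014 = 0.031707.
u_2 = 0.031707 × 0.816 + 0.014 = 0.039873.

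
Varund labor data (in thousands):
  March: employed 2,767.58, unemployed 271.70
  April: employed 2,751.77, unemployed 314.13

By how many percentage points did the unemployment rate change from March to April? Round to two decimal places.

March: labor force = 2,767.58 + 271.70 = 3,039.28; u = 271.70/3,039.28 = 8.94%.
April: labor force = 2,751.77 + 314.13 = 3,065.90; u = 314.13/3,065.90 = 10.25%.
Change = 10.25% − 8.94% = +1.31 pp.

The unemployment rate changed by +1.31 percentage points.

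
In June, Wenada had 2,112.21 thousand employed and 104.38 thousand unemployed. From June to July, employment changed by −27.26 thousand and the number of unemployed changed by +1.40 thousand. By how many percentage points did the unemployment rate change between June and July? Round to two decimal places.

June: labor force = 2,112.21 + 104.38 = 2,216.59; u = 104.38/2,216.59 = 4.71%.
July: labor force = 2,084.95 + 105.78 = 2,190.73; u = 105.78/2,190.73 = 4.83%.
Change = 4.83% − 4.71% = +0.12 pp.

The unemployment rate changed by +0.12 percentage points.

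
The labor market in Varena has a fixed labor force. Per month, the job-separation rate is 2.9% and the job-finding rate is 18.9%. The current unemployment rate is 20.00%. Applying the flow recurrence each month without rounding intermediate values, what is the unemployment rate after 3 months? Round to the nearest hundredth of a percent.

With a fixed labor force, u_{t+1} = u_t + s·(1−u_t) − f·u_t = u_t·(1−s−f) + s.
Here 1−s−f = 0.782 and s = 0.029.
u_1 = 0.200000 × 0.782 + 0.029 = 0.185400.
u_2 = 0.185400 × 0.782 + 0.029 = 0.173983.
u_3 = 0.173983 × 0.782 + 0.029 = 0.165055.

Unemployment rate after three months ≈ 16.51%.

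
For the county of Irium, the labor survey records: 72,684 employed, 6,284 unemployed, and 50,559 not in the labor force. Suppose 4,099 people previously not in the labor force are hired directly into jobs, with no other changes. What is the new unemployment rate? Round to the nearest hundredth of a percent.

New unemployment rate ≈ 7.56%.

Initially, labor force = 72,684 + 6,284 = 78,968, so u = 6,284/78,968 = 7.96%.
After the change, employed and labor force both rise by 4,099; unemployed unchanged → E = 76,783, U = 6,284, labor force = 83,067.
New unemployment rate = 6,284 / 83,067 = 7.56%.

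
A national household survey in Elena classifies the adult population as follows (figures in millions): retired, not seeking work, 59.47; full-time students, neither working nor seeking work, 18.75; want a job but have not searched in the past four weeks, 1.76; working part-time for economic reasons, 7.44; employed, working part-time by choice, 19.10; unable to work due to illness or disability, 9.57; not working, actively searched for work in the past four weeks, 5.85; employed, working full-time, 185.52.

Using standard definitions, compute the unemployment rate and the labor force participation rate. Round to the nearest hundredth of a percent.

Employed = 7.44 + 19.10 + 185.52 = 212.06 million (anyone who worked, including part-time for economic reasons, counts as employed).
Unemployed = 5.85 million.
Labor force = 212.06 + 5.85 = 217.91 million.
Not in labor force = 59.47 + 18.75 + 1.76 + 9.57 = 89.55 million (those not working and not actively searching are outside the labor force — including those who want a job but have given up searching).
Civilian working-age population = 217.91 + 89.55 = 307.46 million.
Unemployment rate = 5.85 / 217.91 = 2.68%.
Labor force participation rate = 217.91 / 307.46 = 70.87%.

Unemployment rate ≈ 2.68%; labor force participation rate ≈ 70.87%.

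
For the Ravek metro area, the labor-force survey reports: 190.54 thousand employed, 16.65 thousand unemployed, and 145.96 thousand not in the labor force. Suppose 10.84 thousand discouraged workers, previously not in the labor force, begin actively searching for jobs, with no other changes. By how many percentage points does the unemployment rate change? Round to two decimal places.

The unemployment rate changes by +4.57 percentage points.

Initially, labor force = 190.54 + 16.65 = 207.19 thousand, so u = 16.65/207.19 = 8.04%.
After the change, unemployed and labor force both rise by 10.84 → E = 190.54, U = 27.49, labor force = 218.03 thousand.
New unemployment rate = 27.49 / 218.03 = 12.61%.
Change = 12.61% − 8.04% = +4.57 percentage points.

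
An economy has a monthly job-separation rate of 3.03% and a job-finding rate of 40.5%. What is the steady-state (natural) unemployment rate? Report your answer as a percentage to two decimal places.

At steady state the flows balance: s·E = f·U, so U/(E+U) = s/(s+f).
u* = 3.03 / (3.03 + 40.5) = 3.03 / 43.53 = 6.96%.

Steady-state unemployment rate ≈ 6.96%.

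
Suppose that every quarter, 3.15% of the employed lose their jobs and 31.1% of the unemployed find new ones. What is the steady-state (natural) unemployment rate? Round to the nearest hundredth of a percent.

At steady state the flows balance: s·E = f·U, so U/(E+U) = s/(s+f).
u* = 3.15 / (3.15 + 31.1) = 3.15 / 34.25 = 9.20%.

Steady-state unemployment rate ≈ 9.20%.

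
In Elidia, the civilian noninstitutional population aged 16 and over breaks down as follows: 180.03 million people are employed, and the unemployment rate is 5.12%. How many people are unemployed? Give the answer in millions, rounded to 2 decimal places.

Let U be the number unemployed. The labor force is E + U, and U/(E+U) = 0.0512.
So U = 0.0512 × 180.03 / (1 − 0.0512) = 9.2175 / 0.9488 ≈ 9.71 million.

About 9.71 million are unemployed.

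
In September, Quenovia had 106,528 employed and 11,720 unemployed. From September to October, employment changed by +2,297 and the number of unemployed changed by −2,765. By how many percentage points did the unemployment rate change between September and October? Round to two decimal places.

September: labor force = 106,528 + 11,720 = 118,248; u = 11,720/118,248 = 9.91%.
October: labor force = 108,825 + 8,955 = 117,780; u = 8,955/117,780 = 7.60%.
Change = 7.60% − 9.91% = −2.31 pp.

The unemployment rate changed by −2.31 percentage points.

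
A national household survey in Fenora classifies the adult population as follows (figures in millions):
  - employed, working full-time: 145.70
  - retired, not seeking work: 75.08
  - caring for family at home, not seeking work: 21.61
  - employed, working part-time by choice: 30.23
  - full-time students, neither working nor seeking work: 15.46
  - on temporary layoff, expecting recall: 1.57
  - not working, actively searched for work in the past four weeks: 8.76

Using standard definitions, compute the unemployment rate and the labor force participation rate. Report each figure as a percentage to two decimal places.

Employed = 145.70 + 30.23 = 175.93 million.
Unemployed = 1.57 + 8.76 = 10.33 million (jobless and actively searching, or on temporary layoff).
Labor force = 175.93 + 10.33 = 186.26 million.
Not in labor force = 75.08 + 21.61 + 15.46 = 112.15 million (those not working and not actively searching are outside the labor force).
Civilian working-age population = 186.26 + 112.15 = 298.41 million.
Unemployment rate = 10.33 / 186.26 = 5.55%.
Labor force participation rate = 186.26 / 298.41 = 62.42%.

Unemployment rate ≈ 5.55%; labor force participation rate ≈ 62.42%.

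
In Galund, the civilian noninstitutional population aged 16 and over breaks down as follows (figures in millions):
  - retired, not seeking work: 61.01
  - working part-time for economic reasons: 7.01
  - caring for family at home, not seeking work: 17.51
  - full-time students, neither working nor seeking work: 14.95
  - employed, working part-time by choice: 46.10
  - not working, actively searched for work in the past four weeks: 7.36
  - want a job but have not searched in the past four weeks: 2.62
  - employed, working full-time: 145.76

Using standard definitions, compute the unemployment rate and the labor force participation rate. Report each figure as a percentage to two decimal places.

Unemployment rate ≈ 3.57%; labor force participation rate ≈ 68.22%.

Employed = 7.01 + 46.10 + 145.76 = 198.87 million (anyone who worked, including part-time for economic reasons, counts as employed).
Unemployed = 7.36 million.
Labor force = 198.87 + 7.36 = 206.23 million.
Not in labor force = 61.01 + 17.51 + 14.95 + 2.62 = 96.09 million (those not working and not actively searching are outside the labor force — including those who want a job but have given up searching).
Civilian working-age population = 206.23 + 96.09 = 302.32 million.
Unemployment rate = 7.36 / 206.23 = 3.57%.
Labor force participation rate = 206.23 / 302.32 = 68.22%.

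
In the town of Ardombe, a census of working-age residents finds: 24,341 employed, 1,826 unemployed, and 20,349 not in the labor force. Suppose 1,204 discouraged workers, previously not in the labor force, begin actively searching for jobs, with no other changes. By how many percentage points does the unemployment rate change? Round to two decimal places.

The unemployment rate changes by +4.09 percentage points.

Initially, labor force = 24,341 + 1,826 = 26,167, so u = 1,826/26,167 = 6.98%.
After the change, unemployed and labor force both rise by 1,204 → E = 24,341, U = 3,030, labor force = 27,371.
New unemployment rate = 3,030 / 27,371 = 11.07%.
Change = 11.07% − 6.98% = +4.09 percentage points.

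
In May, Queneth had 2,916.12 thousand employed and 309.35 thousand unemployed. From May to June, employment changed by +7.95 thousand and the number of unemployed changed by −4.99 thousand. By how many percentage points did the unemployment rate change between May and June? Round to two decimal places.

May: labor force = 2,916.12 + 309.35 = 3,225.47; u = 309.35/3,225.47 = 9.59%.
June: labor force = 2,924.07 + 304.36 = 3,228.43; u = 304.36/3,228.43 = 9.43%.
Change = 9.43% − 9.59% = −0.16 pp.

The unemployment rate changed by −0.16 percentage points.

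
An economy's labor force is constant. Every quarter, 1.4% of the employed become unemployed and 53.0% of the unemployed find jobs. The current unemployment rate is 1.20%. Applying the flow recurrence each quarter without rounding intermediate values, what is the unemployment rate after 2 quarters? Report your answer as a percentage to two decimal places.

Unemployment rate after two quarters ≈ 2.29%.

With a fixed labor force, u_{t+1} = u_t + s·(1−u_t) − f·u_t = u_t·(1−s−f) + s.
Here 1−s−f = 0.456 and s = 0.014.
u_1 = 0.012000 × 0.456 + 0.014 = 0.019472.
u_2 = 0.019472 × 0.456 + 0.014 = 0.022879.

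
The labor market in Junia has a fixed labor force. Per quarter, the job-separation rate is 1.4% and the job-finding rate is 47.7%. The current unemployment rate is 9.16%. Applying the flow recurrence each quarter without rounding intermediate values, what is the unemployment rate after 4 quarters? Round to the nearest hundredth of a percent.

Unemployment rate after four quarters ≈ 3.27%.

With a fixed labor force, u_{t+1} = u_t + s·(1−u_t) − f·u_t = u_t·(1−s−f) + s.
Here 1−s−f = 0.509 and s = 0.014.
u_1 = 0.091600 × 0.509 + 0.014 = 0.060624.
u_2 = 0.060624 × 0.509 + 0.014 = 0.044858.
u_3 = 0.044858 × 0.509 + 0.014 = 0.036833.
u_4 = 0.036833 × 0.509 + 0.014 = 0.032748.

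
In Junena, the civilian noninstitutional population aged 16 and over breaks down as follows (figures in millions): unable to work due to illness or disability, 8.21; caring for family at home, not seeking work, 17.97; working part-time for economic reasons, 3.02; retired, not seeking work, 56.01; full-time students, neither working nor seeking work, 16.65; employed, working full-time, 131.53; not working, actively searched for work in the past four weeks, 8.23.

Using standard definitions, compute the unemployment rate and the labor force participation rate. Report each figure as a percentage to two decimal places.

Unemployment rate ≈ 5.76%; labor force participation rate ≈ 59.09%.

Employed = 3.02 + 131.53 = 134.55 million (anyone who worked, including part-time for economic reasons, counts as employed).
Unemployed = 8.23 million.
Labor force = 134.55 + 8.23 = 142.78 million.
Not in labor force = 8.21 + 17.97 + 56.01 + 16.65 = 98.84 million (those not working and not actively searching are outside the labor force).
Civilian working-age population = 142.78 + 98.84 = 241.62 million.
Unemployment rate = 8.23 / 142.78 = 5.76%.
Labor force participation rate = 142.78 / 241.62 = 59.09%.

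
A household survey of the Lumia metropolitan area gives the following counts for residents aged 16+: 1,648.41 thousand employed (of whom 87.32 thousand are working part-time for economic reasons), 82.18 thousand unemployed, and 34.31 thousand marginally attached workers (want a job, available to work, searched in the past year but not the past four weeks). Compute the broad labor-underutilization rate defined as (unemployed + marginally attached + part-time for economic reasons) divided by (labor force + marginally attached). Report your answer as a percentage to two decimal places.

Labor force = 1,648.41 + 82.18 = 1,730.59 thousand.
Numerator = 82.18 + 34.31 + 87.32 = 203.81 thousand.
Denominator = 1,730.59 + 34.31 = 1,764.90 thousand.
Broad rate = 203.81 / 1,764.90 = 11.55%.

Broad underutilization rate ≈ 11.55%.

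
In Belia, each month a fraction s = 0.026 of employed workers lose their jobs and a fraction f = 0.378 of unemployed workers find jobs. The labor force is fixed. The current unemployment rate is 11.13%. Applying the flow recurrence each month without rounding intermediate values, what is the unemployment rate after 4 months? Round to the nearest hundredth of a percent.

With a fixed labor force, u_{t+1} = u_t + s·(1−u_t) − f·u_t = u_t·(1−s−f) + s.
Here 1−s−f = 0.596 and s = 0.026.
u_1 = 0.111300 × 0.596 + 0.026 = 0.092335.
u_2 = 0.092335 × 0.596 + 0.026 = 0.081032.
u_3 = 0.081032 × 0.596 + 0.026 = 0.074295.
u_4 = 0.074295 × 0.596 + 0.026 = 0.070280.

Unemployment rate after four months ≈ 7.03%.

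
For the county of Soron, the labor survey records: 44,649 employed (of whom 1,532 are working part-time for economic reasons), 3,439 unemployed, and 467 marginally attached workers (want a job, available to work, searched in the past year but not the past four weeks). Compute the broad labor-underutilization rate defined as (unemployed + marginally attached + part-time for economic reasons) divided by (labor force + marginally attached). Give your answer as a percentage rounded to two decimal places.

Broad underutilization rate ≈ 11.20%.

Labor force = 44,649 + 3,439 = 48,088.
Numerator = 3,439 + 467 + 1,532 = 5,438.
Denominator = 48,088 + 467 = 48,555.
Broad rate = 5,438 / 48,555 = 11.20%.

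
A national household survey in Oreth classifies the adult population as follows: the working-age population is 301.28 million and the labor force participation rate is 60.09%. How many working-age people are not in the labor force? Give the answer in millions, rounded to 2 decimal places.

Share not in the labor force = 1 − 0.6009 = 0.3991.
Not in labor force = 0.3991 × 301.28 ≈ 120.24 million.

About 120.24 million are not in the labor force.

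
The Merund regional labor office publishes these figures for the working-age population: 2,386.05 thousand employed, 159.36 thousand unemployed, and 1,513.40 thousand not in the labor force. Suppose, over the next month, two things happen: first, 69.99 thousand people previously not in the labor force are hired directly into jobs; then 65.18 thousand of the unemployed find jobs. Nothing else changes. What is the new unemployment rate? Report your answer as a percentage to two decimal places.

New unemployment rate ≈ 3.60%.

Initially, labor force = 2,386.05 + 159.36 = 2,545.41 thousand, so u = 159.36/2,545.41 = 6.26%.
After the first change, employed and labor force both rise by 69.99; unemployed unchanged → E = 2,456.04, U = 159.36, labor force = 2,615.40 thousand.
After the second change, unemployed falls and employed rises by 65.18; labor force unchanged → E = 2,521.22, U = 94.18, labor force = 2,615.40 thousand.
New unemployment rate = 94.18 / 2,615.40 = 3.60%.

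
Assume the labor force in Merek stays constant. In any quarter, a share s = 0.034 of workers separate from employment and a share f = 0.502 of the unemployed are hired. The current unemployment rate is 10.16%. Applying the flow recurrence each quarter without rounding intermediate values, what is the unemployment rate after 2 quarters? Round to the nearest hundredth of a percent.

With a fixed labor force, u_{t+1} = u_t + s·(1−u_t) − f·u_t = u_t·(1−s−f) + s.
Here 1−s−f = 0.464 and s = 0.034.
u_1 = 0.101600 × 0.464 + 0.034 = 0.081142.
u_2 = 0.081142 × 0.464 + 0.034 = 0.071650.

Unemployment rate after two quarters ≈ 7.17%.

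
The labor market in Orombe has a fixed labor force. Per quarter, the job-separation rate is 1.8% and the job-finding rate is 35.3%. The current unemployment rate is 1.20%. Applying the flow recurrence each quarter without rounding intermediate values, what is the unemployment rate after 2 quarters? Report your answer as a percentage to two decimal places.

Unemployment rate after two quarters ≈ 3.41%.

With a fixed labor force, u_{t+1} = u_t + s·(1−u_t) − f·u_t = u_t·(1−s−f) + s.
Here 1−s−f = 0.629 and s = 0.018.
u_1 = 0.012000 × 0.629 + 0.018 = 0.025548.
u_2 = 0.025548 × 0.629 + 0.018 = 0.034070.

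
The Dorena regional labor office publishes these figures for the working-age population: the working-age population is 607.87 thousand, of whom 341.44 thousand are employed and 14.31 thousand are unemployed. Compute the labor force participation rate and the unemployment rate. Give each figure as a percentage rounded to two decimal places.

Labor force = employed + unemployed = 341.44 + 14.31 = 355.75 thousand.
Unemployment rate = 14.31 / 355.75 = 4.02%.
Labor force participation rate = 355.75 / 607.87 = 58.52%.

Labor force participation rate ≈ 58.52%; unemployment rate ≈ 4.02%.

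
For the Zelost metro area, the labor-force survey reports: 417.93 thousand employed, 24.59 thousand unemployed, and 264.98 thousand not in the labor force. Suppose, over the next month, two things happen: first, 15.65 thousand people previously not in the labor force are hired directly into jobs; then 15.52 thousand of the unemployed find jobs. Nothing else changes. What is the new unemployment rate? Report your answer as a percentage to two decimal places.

Initially, labor force = 417.93 + 24.59 = 442.52 thousand, so u = 24.59/442.52 = 5.56%.
After the first change, employed and labor force both rise by 15.65; unemployed unchanged → E = 433.58, U = 24.59, labor force = 458.17 thousand.
After the second change, unemployed falls and employed rises by 15.52; labor force unchanged → E = 449.10, U = 9.07, labor force = 458.17 thousand.
New unemployment rate = 9.07 / 458.17 = 1.98%.

New unemployment rate ≈ 1.98%.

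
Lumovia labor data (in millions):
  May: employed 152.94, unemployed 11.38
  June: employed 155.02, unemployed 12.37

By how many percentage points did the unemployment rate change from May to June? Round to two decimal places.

May: labor force = 152.94 + 11.38 = 164.32; u = 11.38/164.32 = 6.93%.
June: labor force = 155.02 + 12.37 = 167.39; u = 12.37/167.39 = 7.39%.
Change = 7.39% − 6.93% = +0.46 pp.

The unemployment rate changed by +0.46 percentage points.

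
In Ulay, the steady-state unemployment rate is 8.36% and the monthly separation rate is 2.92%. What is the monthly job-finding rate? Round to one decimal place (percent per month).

Job-finding rate ≈ 32.0% per month.

From u* = s/(s+f): f = s·(1−u)/u.
f = 2.92 × (1 − 0.0836) / 0.0836 = 2.6759 / 0.0836 ≈ 32.0% per month.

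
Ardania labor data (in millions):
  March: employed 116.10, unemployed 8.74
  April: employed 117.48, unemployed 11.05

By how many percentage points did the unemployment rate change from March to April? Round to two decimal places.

The unemployment rate changed by +1.60 percentage points.

March: labor force = 116.10 + 8.74 = 124.84; u = 8.74/124.84 = 7.00%.
April: labor force = 117.48 + 11.05 = 128.53; u = 11.05/128.53 = 8.60%.
Change = 8.60% − 7.00% = +1.60 pp.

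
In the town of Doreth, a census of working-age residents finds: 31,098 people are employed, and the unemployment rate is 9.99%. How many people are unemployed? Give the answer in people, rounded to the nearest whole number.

Let U be the number unemployed. The labor force is E + U, and U/(E+U) = 0.0999.
So U = 0.0999 × 31,098 / (1 − 0.0999) = 3106.69 / 0.9001 ≈ 3,451.

About 3,451 are unemployed.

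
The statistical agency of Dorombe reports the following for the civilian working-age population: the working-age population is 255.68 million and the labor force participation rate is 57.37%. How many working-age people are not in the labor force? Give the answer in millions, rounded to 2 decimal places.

Share not in the labor force = 1 − 0.5737 = 0.4263.
Not in labor force = 0.4263 × 255.68 ≈ 109.00 million.

About 109.00 million are not in the labor force.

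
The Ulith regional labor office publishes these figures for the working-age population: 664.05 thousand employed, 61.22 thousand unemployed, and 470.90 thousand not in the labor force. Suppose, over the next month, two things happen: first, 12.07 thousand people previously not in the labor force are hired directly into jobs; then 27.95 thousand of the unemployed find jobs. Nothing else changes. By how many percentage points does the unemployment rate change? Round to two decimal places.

Initially, labor force = 664.05 + 61.22 = 725.27 thousand, so u = 61.22/725.27 = 8.44%.
After the first change, employed and labor force both rise by 12.07; unemployed unchanged → E = 676.12, U = 61.22, labor force = 737.34 thousand.
After the second change, unemployed falls and employed rises by 27.95; labor force unchanged → E = 704.07, U = 33.27, labor force = 737.34 thousand.
New unemployment rate = 33.27 / 737.34 = 4.51%.
Change = 4.51% − 8.44% = −3.93 percentage points.

The unemployment rate changes by −3.93 percentage points.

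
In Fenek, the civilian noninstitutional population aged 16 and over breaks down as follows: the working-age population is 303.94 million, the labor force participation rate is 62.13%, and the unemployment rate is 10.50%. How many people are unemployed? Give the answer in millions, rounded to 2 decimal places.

Labor force = 0.6213 × 303.94 = 188.84 million.
Unemployed = 0.1050 × 188.84 ≈ 19.83 million.

About 19.83 million are unemployed.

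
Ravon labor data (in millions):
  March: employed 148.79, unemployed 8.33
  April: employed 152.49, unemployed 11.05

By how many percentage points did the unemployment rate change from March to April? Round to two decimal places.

The unemployment rate changed by +1.46 percentage points.

March: labor force = 148.79 + 8.33 = 157.12; u = 8.33/157.12 = 5.30%.
April: labor force = 152.49 + 11.05 = 163.54; u = 11.05/163.54 = 6.76%.
Change = 6.76% − 5.30% = +1.46 pp.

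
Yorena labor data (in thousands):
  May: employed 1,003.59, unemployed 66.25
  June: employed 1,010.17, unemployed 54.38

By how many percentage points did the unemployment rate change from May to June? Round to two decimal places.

May: labor force = 1,003.59 + 66.25 = 1,069.84; u = 66.25/1,069.84 = 6.19%.
June: labor force = 1,010.17 + 54.38 = 1,064.55; u = 54.38/1,064.55 = 5.11%.
Change = 5.11% − 6.19% = −1.08 pp.

The unemployment rate changed by −1.08 percentage points.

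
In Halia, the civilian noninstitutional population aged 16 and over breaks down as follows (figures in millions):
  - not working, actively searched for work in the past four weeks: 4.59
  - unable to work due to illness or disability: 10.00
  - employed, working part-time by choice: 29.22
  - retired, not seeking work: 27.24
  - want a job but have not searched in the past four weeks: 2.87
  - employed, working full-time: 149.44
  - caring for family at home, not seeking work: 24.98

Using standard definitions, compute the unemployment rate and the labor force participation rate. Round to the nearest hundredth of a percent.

Employed = 29.22 + 149.44 = 178.66 million.
Unemployed = 4.59 million.
Labor force = 178.66 + 4.59 = 183.25 million.
Not in labor force = 10.00 + 27.24 + 2.87 + 24.98 = 65.09 million (those not working and not actively searching are outside the labor force — including those who want a job but have given up searching).
Civilian working-age population = 183.25 + 65.09 = 248.34 million.
Unemployment rate = 4.59 / 183.25 = 2.50%.
Labor force participation rate = 183.25 / 248.34 = 73.79%.

Unemployment rate ≈ 2.50%; labor force participation rate ≈ 73.79%.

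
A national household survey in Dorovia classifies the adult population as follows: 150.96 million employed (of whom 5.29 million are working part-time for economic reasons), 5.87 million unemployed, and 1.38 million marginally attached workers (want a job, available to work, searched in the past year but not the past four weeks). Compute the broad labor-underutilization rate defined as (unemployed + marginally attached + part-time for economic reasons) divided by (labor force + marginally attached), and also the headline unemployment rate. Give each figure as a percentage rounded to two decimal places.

Labor force = 150.96 + 5.87 = 156.83 million.
Numerator = 5.87 + 1.38 + 5.29 = 12.54 million.
Denominator = 156.83 + 1.38 = 158.21 million.
Broad rate = 12.54 / 158.21 = 7.93%.
Headline unemployment rate = 5.87 / 156.83 = 3.74%.

Broad underutilization rate ≈ 7.93%; headline unemployment rate ≈ 3.74%.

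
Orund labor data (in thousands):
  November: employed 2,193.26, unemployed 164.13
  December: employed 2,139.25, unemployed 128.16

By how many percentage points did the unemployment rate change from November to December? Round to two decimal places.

November: labor force = 2,193.26 + 164.13 = 2,357.39; u = 164.13/2,357.39 = 6.96%.
December: labor force = 2,139.25 + 128.16 = 2,267.41; u = 128.16/2,267.41 = 5.65%.
Change = 5.65% − 6.96% = −1.31 pp.

The unemployment rate changed by −1.31 percentage points.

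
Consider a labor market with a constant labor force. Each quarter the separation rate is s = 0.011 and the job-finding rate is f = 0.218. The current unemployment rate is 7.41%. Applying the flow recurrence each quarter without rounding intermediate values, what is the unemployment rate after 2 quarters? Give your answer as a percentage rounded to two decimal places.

With a fixed labor force, u_{t+1} = u_t + s·(1−u_t) − f·u_t = u_t·(1−s−f) + s.
Here 1−s−f = 0.771 and s = 0.011.
u_1 = 0.074100 × 0.771 + 0.011 = 0.068131.
u_2 = 0.068131 × 0.771 + 0.011 = 0.063529.

Unemployment rate after two quarters ≈ 6.35%.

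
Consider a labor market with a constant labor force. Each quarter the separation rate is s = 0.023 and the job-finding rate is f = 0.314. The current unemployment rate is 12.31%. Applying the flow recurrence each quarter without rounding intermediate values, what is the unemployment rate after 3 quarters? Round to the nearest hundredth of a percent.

With a fixed labor force, u_{t+1} = u_t + s·(1−u_t) − f·u_t = u_t·(1−s−f) + s.
Here 1−s−f = 0.663 and s = 0.023.
u_1 = 0.123100 × 0.663 + 0.023 = 0.104615.
u_2 = 0.104615 × 0.663 + 0.023 = 0.092360.
u_3 = 0.092360 × 0.663 + 0.023 = 0.084235.

Unemployment rate after three quarters ≈ 8.42%.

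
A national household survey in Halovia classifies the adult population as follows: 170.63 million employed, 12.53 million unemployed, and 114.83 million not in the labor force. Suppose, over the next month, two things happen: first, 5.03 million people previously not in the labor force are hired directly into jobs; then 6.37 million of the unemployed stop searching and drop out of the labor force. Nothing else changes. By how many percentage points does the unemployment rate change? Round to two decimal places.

The unemployment rate changes by −3.45 percentage points.

Initially, labor force = 170.63 + 12.53 = 183.16 million, so u = 12.53/183.16 = 6.84%.
After the first change, employed and labor force both rise by 5.03; unemployed unchanged → E = 175.66, U = 12.53, labor force = 188.19 million.
After the second change, unemployed and labor force both fall by 6.37 → E = 175.66, U = 6.16, labor force = 181.82 million.
New unemployment rate = 6.16 / 181.82 = 3.39%.
Change = 3.39% − 6.84% = −3.45 percentage points.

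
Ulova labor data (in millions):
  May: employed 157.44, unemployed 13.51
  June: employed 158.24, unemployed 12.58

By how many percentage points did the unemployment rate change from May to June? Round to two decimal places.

May: labor force = 157.44 + 13.51 = 170.95; u = 13.51/170.95 = 7.90%.
June: labor force = 158.24 + 12.58 = 170.82; u = 12.58/170.82 = 7.36%.
Change = 7.36% − 7.90% = −0.54 pp.

The unemployment rate changed by −0.54 percentage points.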